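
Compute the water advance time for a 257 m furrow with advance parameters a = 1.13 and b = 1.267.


t = (L/a)^(1/b)
t = (257/1.13)^(1/1.267)
t = 227.433628^(1/1.267)

72.4745 min


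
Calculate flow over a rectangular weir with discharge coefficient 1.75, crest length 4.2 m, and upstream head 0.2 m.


Q = C * L * H^(3/2) = 1.75 * 4.2 * 0.2^1.5 = 1.75 * 4.2 * 0.089443

0.6574 m^3/s


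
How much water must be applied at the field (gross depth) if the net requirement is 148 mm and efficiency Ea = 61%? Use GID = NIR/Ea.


Ea = 61% = 0.61
GID = NIR / Ea = 148 / 0.61 = 242.6230 mm

242.6230 mm


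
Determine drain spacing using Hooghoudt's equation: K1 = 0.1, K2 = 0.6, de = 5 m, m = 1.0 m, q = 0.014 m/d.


S^2 = 8*K2*de*m/q + 4*K1*m^2/q
S^2 = 8*0.6*5*1.0/0.014 + 4*0.1*1.0^2/0.014
S = sqrt(1742.8571)

41.7475 m


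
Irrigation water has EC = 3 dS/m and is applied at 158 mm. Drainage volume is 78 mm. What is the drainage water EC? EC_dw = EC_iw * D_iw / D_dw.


EC_dw = EC_iw * D_iw / D_dw
EC_dw = 3 * 158 / 78
EC_dw = 474 / 78

6.0769 dS/m


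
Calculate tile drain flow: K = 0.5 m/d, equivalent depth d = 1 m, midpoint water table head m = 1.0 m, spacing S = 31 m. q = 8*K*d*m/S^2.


q = 8*K*d*m/S^2
q = 8*0.5*1*1.0/31^2
q = 4.0000 / 961

0.0042 m/d


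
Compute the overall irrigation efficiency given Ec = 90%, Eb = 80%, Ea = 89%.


Ec = 0.9, Eb = 0.8, Ea = 0.89
E = 0.9 * 0.8 * 0.89 * 100 = 64.0800%

64.0800 %


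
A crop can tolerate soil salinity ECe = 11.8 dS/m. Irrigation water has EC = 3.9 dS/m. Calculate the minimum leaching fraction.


LR = ECiw / (5*ECe - ECiw)
LR = 3.9 / (5*11.8 - 3.9)
LR = 3.9 / 55.1000

0.0708


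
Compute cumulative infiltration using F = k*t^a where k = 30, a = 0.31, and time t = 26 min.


F = k * t^a = 30 * 26^0.31
F = 30 * 2.745628

82.3688 mm


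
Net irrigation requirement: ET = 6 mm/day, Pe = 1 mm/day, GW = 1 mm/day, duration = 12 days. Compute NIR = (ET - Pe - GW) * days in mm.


Daily deficit = ET - Pe - GW = 6 - 1 - 1 = 4 mm/day
NIR = 4 * 12 = 48 mm

48.0000 mm


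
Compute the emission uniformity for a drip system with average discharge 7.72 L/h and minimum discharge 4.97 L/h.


EU = (q_min/q_avg)*100 = (4.97/7.72)*100 = 64.3782%

64.3782 %


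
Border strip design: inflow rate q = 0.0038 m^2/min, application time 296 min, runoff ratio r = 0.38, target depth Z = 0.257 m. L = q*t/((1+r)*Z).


L = q*t/((1+r)*Z)
L = 0.0038*296/((1+0.38)*0.257)
L = 1.1248/0.35466

3.1715 m


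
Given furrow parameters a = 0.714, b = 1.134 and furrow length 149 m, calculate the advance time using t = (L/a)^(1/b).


t = (L/a)^(1/b)
t = (149/0.714)^(1/1.134)
t = 208.683473^(1/1.134)

111.0207 min


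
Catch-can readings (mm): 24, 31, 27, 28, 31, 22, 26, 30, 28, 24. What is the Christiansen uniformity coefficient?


mean = 27.100000 mm
MAD = 2.500000 mm
CU = (1 - 2.500000/27.100000)*100

90.7749 %


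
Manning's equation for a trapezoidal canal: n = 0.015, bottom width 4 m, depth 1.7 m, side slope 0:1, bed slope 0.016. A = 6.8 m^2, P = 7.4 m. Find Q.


R = A/P = 6.8/7.4 = 0.918919
Q = (1/0.015) * 6.8 * 0.918919^(2/3) * 0.016^0.5

54.1996 m^3/s


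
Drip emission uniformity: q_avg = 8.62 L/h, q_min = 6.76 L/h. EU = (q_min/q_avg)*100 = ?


EU = (q_min/q_avg)*100 = (6.76/8.62)*100 = 78.4223%

78.4223 %


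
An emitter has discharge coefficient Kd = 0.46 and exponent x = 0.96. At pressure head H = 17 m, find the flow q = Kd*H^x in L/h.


q = Kd * H^x = 0.46 * 17^0.96 = 0.46 * 15.178574

6.9821 L/h


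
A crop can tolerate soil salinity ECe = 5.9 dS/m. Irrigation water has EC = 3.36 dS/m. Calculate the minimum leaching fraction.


LR = ECiw / (5*ECe - ECiw)
LR = 3.36 / (5*5.9 - 3.36)
LR = 3.36 / 26.1400

0.1285


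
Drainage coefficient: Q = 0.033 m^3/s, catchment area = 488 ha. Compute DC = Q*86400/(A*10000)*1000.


DC = Q * 86400 / (A * 10000) * 1000
DC = 0.033 * 86400 / (488 * 10000) * 1000
DC = 2851200.0000 / 4880000

0.5843 mm/day


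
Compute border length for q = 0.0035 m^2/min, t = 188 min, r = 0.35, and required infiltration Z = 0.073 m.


L = q*t/((1+r)*Z)
L = 0.0035*188/((1+0.35)*0.073)
L = 0.658/0.09855

6.6768 m


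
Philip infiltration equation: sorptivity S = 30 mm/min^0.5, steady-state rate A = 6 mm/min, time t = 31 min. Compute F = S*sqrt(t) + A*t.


F = S*sqrt(t) + A*t
F = 30*sqrt(31) + 6*31
F = 30*5.567764 + 186

353.0329 mm


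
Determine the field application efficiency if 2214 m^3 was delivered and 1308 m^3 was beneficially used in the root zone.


Ea = V_root / V_field * 100 = 1308 / 2214 * 100 = 59.0786%

59.0786 %


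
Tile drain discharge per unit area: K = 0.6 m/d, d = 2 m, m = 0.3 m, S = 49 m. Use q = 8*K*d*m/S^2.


q = 8*K*d*m/S^2
q = 8*0.6*2*0.3/49^2
q = 2.8800 / 2401

0.0012 m/d


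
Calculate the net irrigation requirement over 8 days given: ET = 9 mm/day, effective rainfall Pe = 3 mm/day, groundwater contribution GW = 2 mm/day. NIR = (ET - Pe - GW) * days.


Daily deficit = ET - Pe - GW = 9 - 3 - 2 = 4 mm/day
NIR = 4 * 8 = 32 mm

32.0000 mm


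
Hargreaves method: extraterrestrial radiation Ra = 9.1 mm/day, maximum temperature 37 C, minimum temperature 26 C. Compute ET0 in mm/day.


Tmean = (Tmax + Tmin)/2 = (37 + 26)/2 = 31.5
ET0 = 0.0023 * 9.1 * (31.5 + 17.8) * sqrt(37 - 26)
ET0 = 0.0023 * 9.1 * 49.3 * 3.316625

3.4223 mm/day


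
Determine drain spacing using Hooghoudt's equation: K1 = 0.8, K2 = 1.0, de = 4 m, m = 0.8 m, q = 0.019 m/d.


S^2 = 8*K2*de*m/q + 4*K1*m^2/q
S^2 = 8*1.0*4*0.8/0.019 + 4*0.8*0.8^2/0.019
S = sqrt(1455.1579)

38.1465 m


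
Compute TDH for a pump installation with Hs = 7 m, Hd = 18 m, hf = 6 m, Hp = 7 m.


TDH = Hs + Hd + hf + Hp = 7 + 18 + 6 + 7 = 38

38 m


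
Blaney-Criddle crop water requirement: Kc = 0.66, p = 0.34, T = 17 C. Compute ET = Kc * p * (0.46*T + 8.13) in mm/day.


ET = Kc * p * (0.46*T + 8.13)
ET = 0.66 * 0.34 * (0.46*17 + 8.13)
ET = 0.66 * 0.34 * 15.9500

3.5792 mm/day


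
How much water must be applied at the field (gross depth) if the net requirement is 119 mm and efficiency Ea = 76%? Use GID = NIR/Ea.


Ea = 76% = 0.76
GID = NIR / Ea = 119 / 0.76 = 156.5789 mm

156.5789 mm


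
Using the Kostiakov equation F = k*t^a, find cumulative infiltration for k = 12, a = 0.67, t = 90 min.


F = k * t^a = 12 * 90^0.67
F = 12 * 20.386491

244.6379 mm


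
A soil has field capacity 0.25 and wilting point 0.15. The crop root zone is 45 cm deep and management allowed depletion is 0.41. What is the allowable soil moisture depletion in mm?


SMD = (FC - PWP) * d * MAD * 10
SMD = (0.25 - 0.15) * 45 * 0.41 * 10
SMD = 0.1000 * 45 * 0.41 * 10

18.4500 mm


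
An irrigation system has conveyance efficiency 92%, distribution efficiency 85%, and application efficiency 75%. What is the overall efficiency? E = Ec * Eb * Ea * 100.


Ec = 0.92, Eb = 0.85, Ea = 0.75
E = 0.92 * 0.85 * 0.75 * 100 = 58.6500%

58.6500 %


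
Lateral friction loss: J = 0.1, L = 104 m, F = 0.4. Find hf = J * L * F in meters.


hf = J * L * F = 0.1 * 104 * 0.4 = 4.1600 m

4.1600 m


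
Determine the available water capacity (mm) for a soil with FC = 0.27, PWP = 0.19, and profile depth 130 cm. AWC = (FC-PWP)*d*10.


AWC = (FC - PWP) * d * 10
AWC = (0.27 - 0.19) * 130 * 10
AWC = 0.0800 * 130 * 10

104.0000 mm


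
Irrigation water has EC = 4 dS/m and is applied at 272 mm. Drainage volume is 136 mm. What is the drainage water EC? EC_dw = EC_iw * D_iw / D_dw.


EC_dw = EC_iw * D_iw / D_dw
EC_dw = 4 * 272 / 136
EC_dw = 1088 / 136

8.0000 dS/m


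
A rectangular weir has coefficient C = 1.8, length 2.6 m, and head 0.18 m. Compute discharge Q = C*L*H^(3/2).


Q = C * L * H^(3/2) = 1.8 * 2.6 * 0.18^1.5 = 1.8 * 2.6 * 0.076368

0.3574 m^3/s


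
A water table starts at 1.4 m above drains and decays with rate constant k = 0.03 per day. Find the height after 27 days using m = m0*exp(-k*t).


m = m0 * exp(-k*t)
m = 1.4 * exp(-0.03 * 27)
m = 1.4 * exp(-0.8100)

0.6228 m


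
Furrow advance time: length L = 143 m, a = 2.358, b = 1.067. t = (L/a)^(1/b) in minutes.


t = (L/a)^(1/b)
t = (143/2.358)^(1/1.067)
t = 60.644614^(1/1.067)

46.8647 min


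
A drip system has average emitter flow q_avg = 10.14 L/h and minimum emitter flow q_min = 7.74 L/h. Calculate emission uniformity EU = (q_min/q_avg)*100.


EU = (q_min/q_avg)*100 = (7.74/10.14)*100 = 76.3314%

76.3314 %


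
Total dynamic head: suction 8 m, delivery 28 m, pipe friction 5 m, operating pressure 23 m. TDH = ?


TDH = Hs + Hd + hf + Hp = 8 + 28 + 5 + 23 = 64

64 m


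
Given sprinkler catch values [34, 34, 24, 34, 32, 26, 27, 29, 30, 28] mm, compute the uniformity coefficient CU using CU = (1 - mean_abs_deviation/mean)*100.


mean = 29.800000 mm
MAD = 3.000000 mm
CU = (1 - 3.000000/29.800000)*100

89.9329 %


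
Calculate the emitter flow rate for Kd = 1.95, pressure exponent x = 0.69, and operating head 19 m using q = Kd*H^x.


q = Kd * H^x = 1.95 * 19^0.69 = 1.95 * 7.626758

14.8722 L/h


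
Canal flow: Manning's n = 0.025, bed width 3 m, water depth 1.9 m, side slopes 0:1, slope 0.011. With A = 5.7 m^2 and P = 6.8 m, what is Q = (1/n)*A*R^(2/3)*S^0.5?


R = A/P = 5.7/6.8 = 0.838235
Q = (1/0.025) * 5.7 * 0.838235^(2/3) * 0.011^0.5

21.2589 m^3/s


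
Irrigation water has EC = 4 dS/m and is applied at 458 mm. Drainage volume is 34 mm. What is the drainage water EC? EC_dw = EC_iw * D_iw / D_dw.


EC_dw = EC_iw * D_iw / D_dw
EC_dw = 4 * 458 / 34
EC_dw = 1832 / 34

53.8824 dS/m


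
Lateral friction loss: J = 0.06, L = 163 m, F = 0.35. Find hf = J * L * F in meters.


hf = J * L * F = 0.06 * 163 * 0.35 = 3.4230 m

3.4230 m


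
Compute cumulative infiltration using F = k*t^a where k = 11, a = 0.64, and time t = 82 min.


F = k * t^a = 11 * 82^0.64
F = 11 * 16.781890

184.6008 mm


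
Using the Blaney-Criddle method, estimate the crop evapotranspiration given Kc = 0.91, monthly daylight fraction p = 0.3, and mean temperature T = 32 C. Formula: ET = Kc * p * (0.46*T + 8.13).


ET = Kc * p * (0.46*T + 8.13)
ET = 0.91 * 0.3 * (0.46*32 + 8.13)
ET = 0.91 * 0.3 * 22.8500

6.2381 mm/day


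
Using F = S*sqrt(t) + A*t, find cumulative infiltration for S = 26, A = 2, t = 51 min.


F = S*sqrt(t) + A*t
F = 26*sqrt(51) + 2*51
F = 26*7.141428 + 102

287.6771 mm


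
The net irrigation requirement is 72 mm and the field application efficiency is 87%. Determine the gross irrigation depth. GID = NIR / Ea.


Ea = 87% = 0.87
GID = NIR / Ea = 72 / 0.87 = 82.7586 mm

82.7586 mm


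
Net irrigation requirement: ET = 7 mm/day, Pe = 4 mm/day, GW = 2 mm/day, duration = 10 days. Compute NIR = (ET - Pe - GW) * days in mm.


Daily deficit = ET - Pe - GW = 7 - 4 - 2 = 1 mm/day
NIR = 1 * 10 = 10 mm

10.0000 mm


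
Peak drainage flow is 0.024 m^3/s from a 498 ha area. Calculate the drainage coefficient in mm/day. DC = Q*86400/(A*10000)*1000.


DC = Q * 86400 / (A * 10000) * 1000
DC = 0.024 * 86400 / (498 * 10000) * 1000
DC = 2073600.0000 / 4980000

0.4164 mm/day


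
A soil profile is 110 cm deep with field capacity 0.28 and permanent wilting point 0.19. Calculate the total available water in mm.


AWC = (FC - PWP) * d * 10
AWC = (0.28 - 0.19) * 110 * 10
AWC = 0.0900 * 110 * 10

99.0000 mm


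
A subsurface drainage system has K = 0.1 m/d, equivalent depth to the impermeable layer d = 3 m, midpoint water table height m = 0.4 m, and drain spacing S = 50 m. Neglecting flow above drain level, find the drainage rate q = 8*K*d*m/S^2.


q = 8*K*d*m/S^2
q = 8*0.1*3*0.4/50^2
q = 0.9600 / 2500

3.8400e-04 m/d


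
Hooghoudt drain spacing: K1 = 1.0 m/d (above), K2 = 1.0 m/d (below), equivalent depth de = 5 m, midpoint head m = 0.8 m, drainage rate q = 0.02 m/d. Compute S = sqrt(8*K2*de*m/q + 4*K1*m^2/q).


S^2 = 8*K2*de*m/q + 4*K1*m^2/q
S^2 = 8*1.0*5*0.8/0.02 + 4*1.0*0.8^2/0.02
S = sqrt(1728.0000)

41.5692 m


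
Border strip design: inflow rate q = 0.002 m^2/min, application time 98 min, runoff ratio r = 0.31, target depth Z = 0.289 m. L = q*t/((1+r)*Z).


L = q*t/((1+r)*Z)
L = 0.002*98/((1+0.31)*0.289)
L = 0.196/0.37859

0.5177 m


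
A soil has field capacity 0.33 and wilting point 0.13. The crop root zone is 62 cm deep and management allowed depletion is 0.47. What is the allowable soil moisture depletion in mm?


SMD = (FC - PWP) * d * MAD * 10
SMD = (0.33 - 0.13) * 62 * 0.47 * 10
SMD = 0.2000 * 62 * 0.47 * 10

58.2800 mm


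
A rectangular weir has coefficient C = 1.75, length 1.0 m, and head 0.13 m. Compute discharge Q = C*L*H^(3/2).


Q = C * L * H^(3/2) = 1.75 * 1.0 * 0.13^1.5 = 1.75 * 1.0 * 0.046872

0.0820 m^3/s


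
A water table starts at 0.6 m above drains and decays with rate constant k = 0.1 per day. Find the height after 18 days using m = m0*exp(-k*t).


m = m0 * exp(-k*t)
m = 0.6 * exp(-0.1 * 18)
m = 0.6 * exp(-1.8000)

0.0992 m


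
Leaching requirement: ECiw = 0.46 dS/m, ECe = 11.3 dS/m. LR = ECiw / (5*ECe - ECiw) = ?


LR = ECiw / (5*ECe - ECiw)
LR = 0.46 / (5*11.3 - 0.46)
LR = 0.46 / 56.0400

0.0082


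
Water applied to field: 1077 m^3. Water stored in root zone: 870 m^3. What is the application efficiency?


Ea = V_root / V_field * 100 = 870 / 1077 * 100 = 80.7799%

80.7799 %


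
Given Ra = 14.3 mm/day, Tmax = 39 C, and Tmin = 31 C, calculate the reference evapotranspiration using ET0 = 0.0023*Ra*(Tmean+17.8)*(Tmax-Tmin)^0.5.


Tmean = (Tmax + Tmin)/2 = (39 + 31)/2 = 35.0
ET0 = 0.0023 * 14.3 * (35.0 + 17.8) * sqrt(39 - 31)
ET0 = 0.0023 * 14.3 * 52.8 * 2.828427

4.9118 mm/day


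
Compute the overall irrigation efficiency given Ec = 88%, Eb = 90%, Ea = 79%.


Ec = 0.88, Eb = 0.9, Ea = 0.79
E = 0.88 * 0.9 * 0.79 * 100 = 62.5680%

62.5680 %


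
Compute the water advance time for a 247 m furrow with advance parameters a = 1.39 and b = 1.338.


t = (L/a)^(1/b)
t = (247/1.39)^(1/1.338)
t = 177.697842^(1/1.338)

48.0150 min


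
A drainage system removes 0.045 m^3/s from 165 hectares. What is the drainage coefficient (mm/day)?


DC = Q * 86400 / (A * 10000) * 1000
DC = 0.045 * 86400 / (165 * 10000) * 1000
DC = 3888000.0000 / 1650000

2.3564 mm/day


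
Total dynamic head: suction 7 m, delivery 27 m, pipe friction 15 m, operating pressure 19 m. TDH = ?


TDH = Hs + Hd + hf + Hp = 7 + 27 + 15 + 19 = 68

68 m


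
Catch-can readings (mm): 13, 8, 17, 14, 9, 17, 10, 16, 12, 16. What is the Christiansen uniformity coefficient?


mean = 13.200000 mm
MAD = 2.800000 mm
CU = (1 - 2.800000/13.200000)*100

78.7879 %


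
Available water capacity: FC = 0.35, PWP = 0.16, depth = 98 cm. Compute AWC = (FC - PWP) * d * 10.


AWC = (FC - PWP) * d * 10
AWC = (0.35 - 0.16) * 98 * 10
AWC = 0.1900 * 98 * 10

186.2000 mm


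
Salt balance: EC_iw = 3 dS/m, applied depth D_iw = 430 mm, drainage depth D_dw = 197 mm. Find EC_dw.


EC_dw = EC_iw * D_iw / D_dw
EC_dw = 3 * 430 / 197
EC_dw = 1290 / 197

6.5482 dS/m


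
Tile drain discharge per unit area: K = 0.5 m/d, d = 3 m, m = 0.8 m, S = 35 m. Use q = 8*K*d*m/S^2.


q = 8*K*d*m/S^2
q = 8*0.5*3*0.8/35^2
q = 9.6000 / 1225

0.0078 m/d


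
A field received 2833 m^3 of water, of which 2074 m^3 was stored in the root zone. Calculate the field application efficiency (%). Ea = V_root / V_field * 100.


Ea = V_root / V_field * 100 = 2074 / 2833 * 100 = 73.2086%

73.2086 %


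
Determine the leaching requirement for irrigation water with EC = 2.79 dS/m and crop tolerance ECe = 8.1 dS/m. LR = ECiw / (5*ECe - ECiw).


LR = ECiw / (5*ECe - ECiw)
LR = 2.79 / (5*8.1 - 2.79)
LR = 2.79 / 37.7100

0.0740


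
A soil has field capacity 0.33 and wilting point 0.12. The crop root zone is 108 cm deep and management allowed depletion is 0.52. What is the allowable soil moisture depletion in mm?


SMD = (FC - PWP) * d * MAD * 10
SMD = (0.33 - 0.12) * 108 * 0.52 * 10
SMD = 0.2100 * 108 * 0.52 * 10

117.9360 mm


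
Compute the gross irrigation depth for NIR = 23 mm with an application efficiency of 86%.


Ea = 86% = 0.86
GID = NIR / Ea = 23 / 0.86 = 26.7442 mm

26.7442 mm


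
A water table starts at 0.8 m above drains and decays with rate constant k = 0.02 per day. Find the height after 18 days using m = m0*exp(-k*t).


m = m0 * exp(-k*t)
m = 0.8 * exp(-0.02 * 18)
m = 0.8 * exp(-0.3600)

0.5581 m


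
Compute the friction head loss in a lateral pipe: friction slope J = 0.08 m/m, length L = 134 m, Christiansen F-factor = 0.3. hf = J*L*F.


hf = J * L * F = 0.08 * 134 * 0.3 = 3.2160 m

3.2160 m


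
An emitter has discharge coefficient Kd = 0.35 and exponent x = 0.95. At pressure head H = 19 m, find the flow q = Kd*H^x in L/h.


q = Kd * H^x = 0.35 * 19^0.95 = 0.35 * 16.398945

5.7396 L/h


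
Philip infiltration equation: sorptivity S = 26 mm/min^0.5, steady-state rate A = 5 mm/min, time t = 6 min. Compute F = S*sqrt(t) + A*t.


F = S*sqrt(t) + A*t
F = 26*sqrt(6) + 5*6
F = 26*2.449490 + 30

93.6867 mm


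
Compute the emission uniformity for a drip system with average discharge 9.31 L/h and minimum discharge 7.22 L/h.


EU = (q_min/q_avg)*100 = (7.22/9.31)*100 = 77.5510%

77.5510 %


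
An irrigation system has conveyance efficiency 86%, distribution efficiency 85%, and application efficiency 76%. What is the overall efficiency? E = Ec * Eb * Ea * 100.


Ec = 0.86, Eb = 0.85, Ea = 0.76
E = 0.86 * 0.85 * 0.76 * 100 = 55.5560%

55.5560 %


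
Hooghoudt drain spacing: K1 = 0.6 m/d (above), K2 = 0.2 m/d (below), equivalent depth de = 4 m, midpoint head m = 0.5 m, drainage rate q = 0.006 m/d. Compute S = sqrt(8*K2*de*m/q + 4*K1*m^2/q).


S^2 = 8*K2*de*m/q + 4*K1*m^2/q
S^2 = 8*0.2*4*0.5/0.006 + 4*0.6*0.5^2/0.006
S = sqrt(633.3333)

25.1661 m


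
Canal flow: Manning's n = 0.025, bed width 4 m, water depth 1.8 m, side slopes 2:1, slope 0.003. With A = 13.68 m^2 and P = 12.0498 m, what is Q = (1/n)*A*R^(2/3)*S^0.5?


R = A/P = 13.68/12.0498 = 1.135289
Q = (1/0.025) * 13.68 * 1.135289^(2/3) * 0.003^0.5

32.6170 m^3/s


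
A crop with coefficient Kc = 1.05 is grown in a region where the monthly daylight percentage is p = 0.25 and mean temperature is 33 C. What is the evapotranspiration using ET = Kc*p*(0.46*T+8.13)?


ET = Kc * p * (0.46*T + 8.13)
ET = 1.05 * 0.25 * (0.46*33 + 8.13)
ET = 1.05 * 0.25 * 23.3100

6.1189 mm/day


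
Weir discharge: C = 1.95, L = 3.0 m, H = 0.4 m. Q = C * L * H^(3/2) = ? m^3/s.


Q = C * L * H^(3/2) = 1.95 * 3.0 * 0.4^1.5 = 1.95 * 3.0 * 0.252982

1.4799 m^3/s


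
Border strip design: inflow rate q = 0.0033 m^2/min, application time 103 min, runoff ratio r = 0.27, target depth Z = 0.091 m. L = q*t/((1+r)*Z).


L = q*t/((1+r)*Z)
L = 0.0033*103/((1+0.27)*0.091)
L = 0.3399/0.11557

2.9411 m


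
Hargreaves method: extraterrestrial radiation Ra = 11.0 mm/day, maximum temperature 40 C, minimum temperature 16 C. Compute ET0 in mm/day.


Tmean = (Tmax + Tmin)/2 = (40 + 16)/2 = 28.0
ET0 = 0.0023 * 11.0 * (28.0 + 17.8) * sqrt(40 - 16)
ET0 = 0.0023 * 11.0 * 45.8 * 4.898979

5.6766 mm/day


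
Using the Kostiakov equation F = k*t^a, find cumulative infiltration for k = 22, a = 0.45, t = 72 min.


F = k * t^a = 22 * 72^0.45
F = 22 * 6.851720

150.7378 mm


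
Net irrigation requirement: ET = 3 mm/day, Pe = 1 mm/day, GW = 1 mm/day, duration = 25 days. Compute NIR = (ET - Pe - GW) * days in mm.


Daily deficit = ET - Pe - GW = 3 - 1 - 1 = 1 mm/day
NIR = 1 * 25 = 25 mm

25.0000 mm


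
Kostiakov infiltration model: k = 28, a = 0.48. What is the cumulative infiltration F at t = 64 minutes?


F = k * t^a = 28 * 64^0.48
F = 28 * 7.361501

206.1220 mm


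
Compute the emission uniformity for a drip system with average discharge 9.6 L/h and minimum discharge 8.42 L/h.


EU = (q_min/q_avg)*100 = (8.42/9.6)*100 = 87.7083%

87.7083 %


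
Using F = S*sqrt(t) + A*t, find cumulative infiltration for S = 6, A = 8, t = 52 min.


F = S*sqrt(t) + A*t
F = 6*sqrt(52) + 8*52
F = 6*7.211103 + 416

459.2666 mm


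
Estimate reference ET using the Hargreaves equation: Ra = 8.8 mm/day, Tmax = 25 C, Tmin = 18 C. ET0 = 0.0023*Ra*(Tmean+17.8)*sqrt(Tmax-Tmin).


Tmean = (Tmax + Tmin)/2 = (25 + 18)/2 = 21.5
ET0 = 0.0023 * 8.8 * (21.5 + 17.8) * sqrt(25 - 18)
ET0 = 0.0023 * 8.8 * 39.3 * 2.645751

2.1045 mm/day


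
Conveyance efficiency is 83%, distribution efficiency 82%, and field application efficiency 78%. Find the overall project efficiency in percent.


Ec = 0.83, Eb = 0.82, Ea = 0.78
E = 0.83 * 0.82 * 0.78 * 100 = 53.0868%

53.0868 %


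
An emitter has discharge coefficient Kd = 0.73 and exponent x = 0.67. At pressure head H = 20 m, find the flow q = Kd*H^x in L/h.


q = Kd * H^x = 0.73 * 20^0.67 = 0.73 * 7.442007

5.4327 L/h


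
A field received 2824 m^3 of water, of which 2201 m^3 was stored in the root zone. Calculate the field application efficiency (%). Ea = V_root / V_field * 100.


Ea = V_root / V_field * 100 = 2201 / 2824 * 100 = 77.9391%

77.9391 %


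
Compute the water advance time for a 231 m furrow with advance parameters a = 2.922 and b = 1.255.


t = (L/a)^(1/b)
t = (231/2.922)^(1/1.255)
t = 79.055441^(1/1.255)

32.5309 min


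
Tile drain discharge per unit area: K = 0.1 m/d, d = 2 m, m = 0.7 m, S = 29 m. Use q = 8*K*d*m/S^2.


q = 8*K*d*m/S^2
q = 8*0.1*2*0.7/29^2
q = 1.1200 / 841

0.0013 m/d


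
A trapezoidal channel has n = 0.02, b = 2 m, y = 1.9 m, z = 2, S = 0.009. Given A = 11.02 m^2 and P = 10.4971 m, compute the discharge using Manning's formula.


R = A/P = 11.02/10.4971 = 1.049814
Q = (1/0.02) * 11.02 * 1.049814^(2/3) * 0.009^0.5

53.9943 m^3/s


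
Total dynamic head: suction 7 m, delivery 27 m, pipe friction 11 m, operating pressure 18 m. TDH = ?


TDH = Hs + Hd + hf + Hp = 7 + 27 + 11 + 18 = 63

63 m


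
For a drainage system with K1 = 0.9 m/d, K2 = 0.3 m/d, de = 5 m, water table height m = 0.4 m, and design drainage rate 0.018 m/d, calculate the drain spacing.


S^2 = 8*K2*de*m/q + 4*K1*m^2/q
S^2 = 8*0.3*5*0.4/0.018 + 4*0.9*0.4^2/0.018
S = sqrt(298.6667)

17.2820 m


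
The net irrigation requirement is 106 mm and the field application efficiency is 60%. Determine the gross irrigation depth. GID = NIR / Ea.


Ea = 60% = 0.6
GID = NIR / Ea = 106 / 0.6 = 176.6667 mm

176.6667 mm


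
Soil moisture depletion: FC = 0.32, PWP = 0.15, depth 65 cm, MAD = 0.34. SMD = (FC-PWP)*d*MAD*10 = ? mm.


SMD = (FC - PWP) * d * MAD * 10
SMD = (0.32 - 0.15) * 65 * 0.34 * 10
SMD = 0.1700 * 65 * 0.34 * 10

37.5700 mm


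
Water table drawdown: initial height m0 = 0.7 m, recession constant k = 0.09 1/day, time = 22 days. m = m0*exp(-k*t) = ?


m = m0 * exp(-k*t)
m = 0.7 * exp(-0.09 * 22)
m = 0.7 * exp(-1.9800)

0.0966 m


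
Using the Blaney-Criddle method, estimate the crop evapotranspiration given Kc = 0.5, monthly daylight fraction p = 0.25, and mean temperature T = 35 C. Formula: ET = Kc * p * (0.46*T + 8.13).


ET = Kc * p * (0.46*T + 8.13)
ET = 0.5 * 0.25 * (0.46*35 + 8.13)
ET = 0.5 * 0.25 * 24.2300

3.0288 mm/day


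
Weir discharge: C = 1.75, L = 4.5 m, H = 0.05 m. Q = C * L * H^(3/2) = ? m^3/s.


Q = C * L * H^(3/2) = 1.75 * 4.5 * 0.05^1.5 = 1.75 * 4.5 * 0.011180

0.0880 m^3/s


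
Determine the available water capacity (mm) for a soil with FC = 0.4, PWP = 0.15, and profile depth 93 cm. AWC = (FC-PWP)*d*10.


AWC = (FC - PWP) * d * 10
AWC = (0.4 - 0.15) * 93 * 10
AWC = 0.2500 * 93 * 10

232.5000 mm


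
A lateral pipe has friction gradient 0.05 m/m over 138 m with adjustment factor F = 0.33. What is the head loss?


hf = J * L * F = 0.05 * 138 * 0.33 = 2.2770 m

2.2770 m


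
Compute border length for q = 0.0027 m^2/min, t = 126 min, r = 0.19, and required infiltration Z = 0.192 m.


L = q*t/((1+r)*Z)
L = 0.0027*126/((1+0.19)*0.192)
L = 0.3402/0.22848

1.4890 m


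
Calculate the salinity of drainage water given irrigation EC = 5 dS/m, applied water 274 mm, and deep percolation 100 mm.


EC_dw = EC_iw * D_iw / D_dw
EC_dw = 5 * 274 / 100
EC_dw = 1370 / 100

13.7000 dS/m


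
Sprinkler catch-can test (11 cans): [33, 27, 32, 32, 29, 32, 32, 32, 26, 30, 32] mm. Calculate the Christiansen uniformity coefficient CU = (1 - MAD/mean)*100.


mean = 30.636364 mm
MAD = 1.917355 mm
CU = (1 - 1.917355/30.636364)*100

93.7416 %


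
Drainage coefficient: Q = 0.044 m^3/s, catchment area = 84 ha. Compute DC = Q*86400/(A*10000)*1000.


DC = Q * 86400 / (A * 10000) * 1000
DC = 0.044 * 86400 / (84 * 10000) * 1000
DC = 3801600.0000 / 840000

4.5257 mm/day


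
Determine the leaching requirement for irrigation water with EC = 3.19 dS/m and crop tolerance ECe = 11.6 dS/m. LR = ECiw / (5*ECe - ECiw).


LR = ECiw / (5*ECe - ECiw)
LR = 3.19 / (5*11.6 - 3.19)
LR = 3.19 / 54.8100

0.0582


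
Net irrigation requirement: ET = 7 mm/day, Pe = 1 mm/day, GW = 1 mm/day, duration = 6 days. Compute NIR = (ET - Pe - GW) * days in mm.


Daily deficit = ET - Pe - GW = 7 - 1 - 1 = 5 mm/day
NIR = 5 * 6 = 30 mm

30.0000 mm


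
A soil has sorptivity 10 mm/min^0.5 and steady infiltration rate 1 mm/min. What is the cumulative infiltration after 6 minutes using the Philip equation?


F = S*sqrt(t) + A*t
F = 10*sqrt(6) + 1*6
F = 10*2.449490 + 6

30.4949 mm


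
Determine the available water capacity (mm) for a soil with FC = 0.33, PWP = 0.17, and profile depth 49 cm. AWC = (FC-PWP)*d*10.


AWC = (FC - PWP) * d * 10
AWC = (0.33 - 0.17) * 49 * 10
AWC = 0.1600 * 49 * 10

78.4000 mm


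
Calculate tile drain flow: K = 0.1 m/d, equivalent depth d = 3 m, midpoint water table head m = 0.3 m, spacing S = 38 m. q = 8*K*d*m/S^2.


q = 8*K*d*m/S^2
q = 8*0.1*3*0.3/38^2
q = 0.7200 / 1444

4.9861e-04 m/d


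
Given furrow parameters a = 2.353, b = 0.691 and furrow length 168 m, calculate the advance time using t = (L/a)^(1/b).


t = (L/a)^(1/b)
t = (168/2.353)^(1/0.691)
t = 71.398215^(1/0.691)

481.5214 min


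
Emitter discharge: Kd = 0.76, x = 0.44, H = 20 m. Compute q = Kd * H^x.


q = Kd * H^x = 0.76 * 20^0.44 = 0.76 * 3.736399

2.8397 L/h


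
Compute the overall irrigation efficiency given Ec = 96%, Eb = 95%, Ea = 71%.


Ec = 0.96, Eb = 0.95, Ea = 0.71
E = 0.96 * 0.95 * 0.71 * 100 = 64.7520%

64.7520 %


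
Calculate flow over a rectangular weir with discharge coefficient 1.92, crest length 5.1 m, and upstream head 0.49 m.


Q = C * L * H^(3/2) = 1.92 * 5.1 * 0.49^1.5 = 1.92 * 5.1 * 0.343000

3.3587 m^3/s


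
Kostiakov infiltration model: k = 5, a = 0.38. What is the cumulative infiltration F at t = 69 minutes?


F = k * t^a = 5 * 69^0.38
F = 5 * 4.997613

24.9881 mm


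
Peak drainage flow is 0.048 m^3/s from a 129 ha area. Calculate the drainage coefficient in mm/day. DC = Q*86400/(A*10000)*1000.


DC = Q * 86400 / (A * 10000) * 1000
DC = 0.048 * 86400 / (129 * 10000) * 1000
DC = 4147200.0000 / 1290000

3.2149 mm/day


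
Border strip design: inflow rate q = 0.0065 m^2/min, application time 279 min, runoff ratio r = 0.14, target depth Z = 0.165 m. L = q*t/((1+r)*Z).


L = q*t/((1+r)*Z)
L = 0.0065*279/((1+0.14)*0.165)
L = 1.8135/0.1881

9.6411 m


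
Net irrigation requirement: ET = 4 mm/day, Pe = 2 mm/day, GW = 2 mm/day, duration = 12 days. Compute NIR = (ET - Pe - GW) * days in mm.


Daily deficit = ET - Pe - GW = 4 - 2 - 2 = 0 mm/day
NIR = 0 * 12 = 0 mm

0 mm


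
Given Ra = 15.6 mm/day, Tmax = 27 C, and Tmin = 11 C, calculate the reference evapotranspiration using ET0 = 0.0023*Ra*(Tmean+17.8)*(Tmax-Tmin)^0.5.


Tmean = (Tmax + Tmin)/2 = (27 + 11)/2 = 19.0
ET0 = 0.0023 * 15.6 * (19.0 + 17.8) * sqrt(27 - 11)
ET0 = 0.0023 * 15.6 * 36.8 * 4.000000

5.2815 mm/day


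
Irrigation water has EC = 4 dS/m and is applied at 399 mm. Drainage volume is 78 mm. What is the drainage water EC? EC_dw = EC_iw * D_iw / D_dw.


EC_dw = EC_iw * D_iw / D_dw
EC_dw = 4 * 399 / 78
EC_dw = 1596 / 78

20.4615 dS/m


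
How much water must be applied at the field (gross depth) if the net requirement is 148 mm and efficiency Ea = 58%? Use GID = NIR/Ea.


Ea = 58% = 0.58
GID = NIR / Ea = 148 / 0.58 = 255.1724 mm

255.1724 mm


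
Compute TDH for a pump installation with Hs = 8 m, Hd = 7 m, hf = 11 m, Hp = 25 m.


TDH = Hs + Hd + hf + Hp = 8 + 7 + 11 + 25 = 51

51 m


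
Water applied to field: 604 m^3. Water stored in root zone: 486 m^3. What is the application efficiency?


Ea = V_root / V_field * 100 = 486 / 604 * 100 = 80.4636%

80.4636 %


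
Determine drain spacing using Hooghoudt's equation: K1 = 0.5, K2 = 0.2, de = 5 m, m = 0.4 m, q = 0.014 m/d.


S^2 = 8*K2*de*m/q + 4*K1*m^2/q
S^2 = 8*0.2*5*0.4/0.014 + 4*0.5*0.4^2/0.014
S = sqrt(251.4286)

15.8565 m


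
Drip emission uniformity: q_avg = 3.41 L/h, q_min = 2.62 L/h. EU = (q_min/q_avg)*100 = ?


EU = (q_min/q_avg)*100 = (2.62/3.41)*100 = 76.8328%

76.8328 %


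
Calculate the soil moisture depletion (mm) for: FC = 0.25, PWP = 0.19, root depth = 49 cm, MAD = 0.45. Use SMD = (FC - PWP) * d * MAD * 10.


SMD = (FC - PWP) * d * MAD * 10
SMD = (0.25 - 0.19) * 49 * 0.45 * 10
SMD = 0.0600 * 49 * 0.45 * 10

13.2300 mm


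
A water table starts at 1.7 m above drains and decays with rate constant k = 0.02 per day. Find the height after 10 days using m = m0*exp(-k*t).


m = m0 * exp(-k*t)
m = 1.7 * exp(-0.02 * 10)
m = 1.7 * exp(-0.2000)

1.3918 m


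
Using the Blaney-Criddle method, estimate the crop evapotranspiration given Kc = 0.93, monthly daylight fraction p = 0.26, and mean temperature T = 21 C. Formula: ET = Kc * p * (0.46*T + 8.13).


ET = Kc * p * (0.46*T + 8.13)
ET = 0.93 * 0.26 * (0.46*21 + 8.13)
ET = 0.93 * 0.26 * 17.7900

4.3016 mm/day


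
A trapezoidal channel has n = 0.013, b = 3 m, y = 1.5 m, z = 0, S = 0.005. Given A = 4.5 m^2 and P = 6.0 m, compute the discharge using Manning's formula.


R = A/P = 4.5/6.0 = 0.750000
Q = (1/0.013) * 4.5 * 0.750000^(2/3) * 0.005^0.5

20.2051 m^3/s


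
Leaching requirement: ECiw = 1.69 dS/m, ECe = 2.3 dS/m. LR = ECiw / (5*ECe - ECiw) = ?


LR = ECiw / (5*ECe - ECiw)
LR = 1.69 / (5*2.3 - 1.69)
LR = 1.69 / 9.8100

0.1723


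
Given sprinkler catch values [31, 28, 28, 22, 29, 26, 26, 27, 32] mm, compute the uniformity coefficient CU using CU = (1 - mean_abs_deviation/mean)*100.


mean = 27.666667 mm
MAD = 2.148148 mm
CU = (1 - 2.148148/27.666667)*100

92.2356 %


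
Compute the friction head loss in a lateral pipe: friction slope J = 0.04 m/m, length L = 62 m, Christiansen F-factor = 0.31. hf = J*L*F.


hf = J * L * F = 0.04 * 62 * 0.31 = 0.7688 m

0.7688 m


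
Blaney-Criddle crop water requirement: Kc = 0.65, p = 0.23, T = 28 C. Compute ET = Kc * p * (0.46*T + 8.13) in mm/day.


ET = Kc * p * (0.46*T + 8.13)
ET = 0.65 * 0.23 * (0.46*28 + 8.13)
ET = 0.65 * 0.23 * 21.0100

3.1410 mm/day


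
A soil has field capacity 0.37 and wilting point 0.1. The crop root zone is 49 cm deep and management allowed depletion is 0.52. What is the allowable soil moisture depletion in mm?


SMD = (FC - PWP) * d * MAD * 10
SMD = (0.37 - 0.1) * 49 * 0.52 * 10
SMD = 0.2700 * 49 * 0.52 * 10

68.7960 mm


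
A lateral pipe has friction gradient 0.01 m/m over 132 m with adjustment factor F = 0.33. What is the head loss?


hf = J * L * F = 0.01 * 132 * 0.33 = 0.4356 m

0.4356 m


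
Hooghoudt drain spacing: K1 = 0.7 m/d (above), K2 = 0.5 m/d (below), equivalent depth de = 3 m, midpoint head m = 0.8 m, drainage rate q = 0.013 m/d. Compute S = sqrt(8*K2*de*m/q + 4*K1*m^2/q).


S^2 = 8*K2*de*m/q + 4*K1*m^2/q
S^2 = 8*0.5*3*0.8/0.013 + 4*0.7*0.8^2/0.013
S = sqrt(876.3077)

29.6025 m


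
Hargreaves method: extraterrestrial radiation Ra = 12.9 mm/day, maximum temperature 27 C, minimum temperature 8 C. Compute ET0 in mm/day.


Tmean = (Tmax + Tmin)/2 = (27 + 8)/2 = 17.5
ET0 = 0.0023 * 12.9 * (17.5 + 17.8) * sqrt(27 - 8)
ET0 = 0.0023 * 12.9 * 35.3 * 4.358899

4.5653 mm/day


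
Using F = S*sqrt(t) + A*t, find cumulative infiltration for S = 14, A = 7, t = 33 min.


F = S*sqrt(t) + A*t
F = 14*sqrt(33) + 7*33
F = 14*5.744563 + 231

311.4239 mm


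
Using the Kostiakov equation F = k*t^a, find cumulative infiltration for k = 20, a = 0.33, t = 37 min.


F = k * t^a = 20 * 37^0.33
F = 20 * 3.292354

65.8471 mm


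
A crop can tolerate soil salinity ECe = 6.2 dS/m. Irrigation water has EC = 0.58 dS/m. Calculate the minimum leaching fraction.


LR = ECiw / (5*ECe - ECiw)
LR = 0.58 / (5*6.2 - 0.58)
LR = 0.58 / 30.4200

0.0191


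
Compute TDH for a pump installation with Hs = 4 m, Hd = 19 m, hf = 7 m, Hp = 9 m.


TDH = Hs + Hd + hf + Hp = 4 + 19 + 7 + 9 = 39

39 m


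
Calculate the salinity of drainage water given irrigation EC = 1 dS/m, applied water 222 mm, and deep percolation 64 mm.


EC_dw = EC_iw * D_iw / D_dw
EC_dw = 1 * 222 / 64
EC_dw = 222 / 64

3.4688 dS/m


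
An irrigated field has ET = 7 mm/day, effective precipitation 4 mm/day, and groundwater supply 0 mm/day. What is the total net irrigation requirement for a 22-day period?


Daily deficit = ET - Pe - GW = 7 - 4 - 0 = 3 mm/day
NIR = 3 * 22 = 66 mm

66.0000 mm


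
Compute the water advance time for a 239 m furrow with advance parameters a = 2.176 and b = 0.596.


t = (L/a)^(1/b)
t = (239/2.176)^(1/0.596)
t = 109.834559^(1/0.596)

2654.9646 min


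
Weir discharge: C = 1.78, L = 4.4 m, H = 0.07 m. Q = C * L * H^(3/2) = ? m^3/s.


Q = C * L * H^(3/2) = 1.78 * 4.4 * 0.07^1.5 = 1.78 * 4.4 * 0.018520

0.1450 m^3/s


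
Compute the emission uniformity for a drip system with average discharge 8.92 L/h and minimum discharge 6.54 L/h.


EU = (q_min/q_avg)*100 = (6.54/8.92)*100 = 73.3184%

73.3184 %


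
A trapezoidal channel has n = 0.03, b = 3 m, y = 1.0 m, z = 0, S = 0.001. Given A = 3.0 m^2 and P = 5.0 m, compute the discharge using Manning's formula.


R = A/P = 3.0/5.0 = 0.600000
Q = (1/0.03) * 3.0 * 0.600000^(2/3) * 0.001^0.5

2.2496 m^3/s


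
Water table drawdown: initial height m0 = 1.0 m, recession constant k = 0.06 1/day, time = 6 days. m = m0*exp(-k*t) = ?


m = m0 * exp(-k*t)
m = 1.0 * exp(-0.06 * 6)
m = 1.0 * exp(-0.3600)

0.6977 m


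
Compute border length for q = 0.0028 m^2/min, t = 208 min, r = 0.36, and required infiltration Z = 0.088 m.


L = q*t/((1+r)*Z)
L = 0.0028*208/((1+0.36)*0.088)
L = 0.5824/0.11968

4.8663 m


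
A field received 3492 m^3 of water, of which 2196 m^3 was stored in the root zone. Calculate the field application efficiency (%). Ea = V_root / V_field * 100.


Ea = V_root / V_field * 100 = 2196 / 3492 * 100 = 62.8866%

62.8866 %


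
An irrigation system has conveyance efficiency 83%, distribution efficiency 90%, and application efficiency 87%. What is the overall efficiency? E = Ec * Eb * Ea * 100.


Ec = 0.83, Eb = 0.9, Ea = 0.87
E = 0.83 * 0.9 * 0.87 * 100 = 64.9890%

64.9890 %


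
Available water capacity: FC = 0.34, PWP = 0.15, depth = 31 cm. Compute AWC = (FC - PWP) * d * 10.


AWC = (FC - PWP) * d * 10
AWC = (0.34 - 0.15) * 31 * 10
AWC = 0.1900 * 31 * 10

58.9000 mm


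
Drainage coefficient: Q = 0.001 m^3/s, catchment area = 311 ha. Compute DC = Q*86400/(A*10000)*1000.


DC = Q * 86400 / (A * 10000) * 1000
DC = 0.001 * 86400 / (311 * 10000) * 1000
DC = 86400.0000 / 3110000

0.0278 mm/day


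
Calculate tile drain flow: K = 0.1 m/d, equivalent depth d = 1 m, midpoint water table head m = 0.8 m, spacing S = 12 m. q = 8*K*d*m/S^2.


q = 8*K*d*m/S^2
q = 8*0.1*1*0.8/12^2
q = 0.6400 / 144

0.0044 m/d


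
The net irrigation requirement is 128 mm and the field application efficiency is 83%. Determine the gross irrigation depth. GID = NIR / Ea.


Ea = 83% = 0.83
GID = NIR / Ea = 128 / 0.83 = 154.2169 mm

154.2169 mm


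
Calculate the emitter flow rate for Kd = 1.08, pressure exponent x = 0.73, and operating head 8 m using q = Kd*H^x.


q = Kd * H^x = 1.08 * 8^0.73 = 1.08 * 4.563055

4.9281 L/h


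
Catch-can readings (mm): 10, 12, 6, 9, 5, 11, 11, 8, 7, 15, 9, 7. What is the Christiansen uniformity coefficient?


mean = 9.166667 mm
MAD = 2.194444 mm
CU = (1 - 2.194444/9.166667)*100

76.0606 %


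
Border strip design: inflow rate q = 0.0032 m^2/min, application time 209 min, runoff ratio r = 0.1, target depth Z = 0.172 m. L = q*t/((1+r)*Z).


L = q*t/((1+r)*Z)
L = 0.0032*209/((1+0.1)*0.172)
L = 0.6688/0.1892

3.5349 m


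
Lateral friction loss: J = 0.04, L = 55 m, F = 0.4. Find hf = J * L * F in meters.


hf = J * L * F = 0.04 * 55 * 0.4 = 0.8800 m

0.8800 m


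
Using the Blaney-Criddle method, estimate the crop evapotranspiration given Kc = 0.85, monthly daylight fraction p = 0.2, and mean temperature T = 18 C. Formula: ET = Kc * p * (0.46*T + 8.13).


ET = Kc * p * (0.46*T + 8.13)
ET = 0.85 * 0.2 * (0.46*18 + 8.13)
ET = 0.85 * 0.2 * 16.4100

2.7897 mm/day


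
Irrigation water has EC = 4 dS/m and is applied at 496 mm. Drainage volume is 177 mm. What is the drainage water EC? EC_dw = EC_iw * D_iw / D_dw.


EC_dw = EC_iw * D_iw / D_dw
EC_dw = 4 * 496 / 177
EC_dw = 1984 / 177

11.2090 dS/m


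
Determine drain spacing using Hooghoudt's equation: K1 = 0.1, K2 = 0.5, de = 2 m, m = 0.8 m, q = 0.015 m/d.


S^2 = 8*K2*de*m/q + 4*K1*m^2/q
S^2 = 8*0.5*2*0.8/0.015 + 4*0.1*0.8^2/0.015
S = sqrt(443.7333)

21.0650 m


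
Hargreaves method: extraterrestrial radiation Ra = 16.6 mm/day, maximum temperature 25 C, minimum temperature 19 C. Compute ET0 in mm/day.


Tmean = (Tmax + Tmin)/2 = (25 + 19)/2 = 22.0
ET0 = 0.0023 * 16.6 * (22.0 + 17.8) * sqrt(25 - 19)
ET0 = 0.0023 * 16.6 * 39.8 * 2.449490

3.7222 mm/day


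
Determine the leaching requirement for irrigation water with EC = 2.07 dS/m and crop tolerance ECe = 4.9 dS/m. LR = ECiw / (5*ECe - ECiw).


LR = ECiw / (5*ECe - ECiw)
LR = 2.07 / (5*4.9 - 2.07)
LR = 2.07 / 22.4300

0.0923


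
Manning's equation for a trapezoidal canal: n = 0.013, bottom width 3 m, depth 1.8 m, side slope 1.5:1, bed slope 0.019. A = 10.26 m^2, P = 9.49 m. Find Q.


R = A/P = 10.26/9.49 = 1.081138
Q = (1/0.013) * 10.26 * 1.081138^(2/3) * 0.019^0.5

114.5957 m^3/s


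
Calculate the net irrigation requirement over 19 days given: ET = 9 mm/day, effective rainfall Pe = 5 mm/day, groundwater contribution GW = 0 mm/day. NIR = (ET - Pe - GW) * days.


Daily deficit = ET - Pe - GW = 9 - 5 - 0 = 4 mm/day
NIR = 4 * 19 = 76 mm

76.0000 mm


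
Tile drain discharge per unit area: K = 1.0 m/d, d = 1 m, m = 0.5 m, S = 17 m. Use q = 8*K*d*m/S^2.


q = 8*K*d*m/S^2
q = 8*1.0*1*0.5/17^2
q = 4.0000 / 289

0.0138 m/d


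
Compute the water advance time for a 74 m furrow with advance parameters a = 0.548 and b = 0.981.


t = (L/a)^(1/b)
t = (74/0.548)^(1/0.981)
t = 135.036496^(1/0.981)

148.4956 min


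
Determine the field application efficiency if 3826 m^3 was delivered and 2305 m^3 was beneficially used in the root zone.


Ea = V_root / V_field * 100 = 2305 / 3826 * 100 = 60.2457%

60.2457 %


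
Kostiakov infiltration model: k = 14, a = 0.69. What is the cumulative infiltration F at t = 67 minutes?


F = k * t^a = 14 * 67^0.69
F = 14 * 18.196657

254.7532 mm


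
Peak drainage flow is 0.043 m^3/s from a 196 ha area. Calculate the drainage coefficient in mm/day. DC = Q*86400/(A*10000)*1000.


DC = Q * 86400 / (A * 10000) * 1000
DC = 0.043 * 86400 / (196 * 10000) * 1000
DC = 3715200.0000 / 1960000

1.8955 mm/day


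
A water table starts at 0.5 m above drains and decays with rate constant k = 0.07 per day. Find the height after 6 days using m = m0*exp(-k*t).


m = m0 * exp(-k*t)
m = 0.5 * exp(-0.07 * 6)
m = 0.5 * exp(-0.4200)

0.3285 m


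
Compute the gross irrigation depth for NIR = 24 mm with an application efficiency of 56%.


Ea = 56% = 0.56
GID = NIR / Ea = 24 / 0.56 = 42.8571 mm

42.8571 mm
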